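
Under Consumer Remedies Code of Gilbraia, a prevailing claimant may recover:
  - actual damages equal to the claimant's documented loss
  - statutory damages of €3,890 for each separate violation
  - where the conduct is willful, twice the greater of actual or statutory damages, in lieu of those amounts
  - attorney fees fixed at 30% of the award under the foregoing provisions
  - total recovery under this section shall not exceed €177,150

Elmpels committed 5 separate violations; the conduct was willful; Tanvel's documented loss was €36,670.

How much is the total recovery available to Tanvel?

Statutory damages: 5 × €3,890 = €19,450
Greater of actual damages (€36,670) or statutory damages (€19,450): €36,670
Doubled: 2 × €36,670 = €73,340
Attorney fees: 30% of €73,340 = €22,002
Total before cap: €73,340 + €22,002 = €95,342
Cap at €177,150: €95,342 is within the cap, no reduction.

Total recovery: €95,342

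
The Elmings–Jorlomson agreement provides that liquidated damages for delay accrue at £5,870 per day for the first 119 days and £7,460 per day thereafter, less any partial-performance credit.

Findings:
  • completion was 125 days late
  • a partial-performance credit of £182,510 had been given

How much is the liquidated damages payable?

£560,780

First 119 days: 119 × £5,870 = £698,530
Remaining days: (125 − 119) × £7,460 = £44,760
Accrued per-day damages: £698,530 + £44,760 = £743,290
Less partial-performance credit: £743,290 − £182,510 = £560,780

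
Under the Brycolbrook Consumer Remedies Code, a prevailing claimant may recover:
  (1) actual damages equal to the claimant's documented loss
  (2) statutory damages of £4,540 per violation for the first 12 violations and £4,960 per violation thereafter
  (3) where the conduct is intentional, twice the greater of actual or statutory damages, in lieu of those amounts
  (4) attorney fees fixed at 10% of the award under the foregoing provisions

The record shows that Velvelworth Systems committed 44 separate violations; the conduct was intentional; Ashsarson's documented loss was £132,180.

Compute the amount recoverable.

£469,040

First 12 violations: 12 × £4,540 = £54,480
Remaining violations: (44 − 12) × £4,960 = £158,720
Statutory damages: £54,480 + £158,720 = £213,200
Greater of actual damages (£132,180) or statutory damages (£213,200): £213,200
Doubled: 2 × £213,200 = £426,400
Attorney fees: 10% of £426,400 = £42,640
Total recovery: £426,400 + £42,640 = £469,040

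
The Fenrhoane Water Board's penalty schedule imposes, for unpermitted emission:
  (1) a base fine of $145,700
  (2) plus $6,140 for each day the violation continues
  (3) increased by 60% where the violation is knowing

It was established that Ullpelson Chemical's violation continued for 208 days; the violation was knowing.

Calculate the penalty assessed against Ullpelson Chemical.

$2,276,512

Per-day component: 208 × $6,140 = $1,277,120
Base plus per-day: $145,700 + $1,277,120 = $1,422,820
Enhancement: 60% of $1,422,820 = $853,692
Enhanced fine: $1,422,820 + $853,692 = $2,276,512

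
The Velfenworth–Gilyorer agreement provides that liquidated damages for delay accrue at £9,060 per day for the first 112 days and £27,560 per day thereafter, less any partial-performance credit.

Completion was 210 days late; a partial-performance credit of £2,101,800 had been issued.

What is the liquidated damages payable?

£1,613,800

First 112 days: 112 × £9,060 = £1,014,720
Remaining days: (210 − 112) × £27,560 = £2,700,880
Accrued per-day damages: £1,014,720 + £2,700,880 = £3,715,600
Less partial-performance credit: £3,715,600 − £2,101,800 = £1,613,800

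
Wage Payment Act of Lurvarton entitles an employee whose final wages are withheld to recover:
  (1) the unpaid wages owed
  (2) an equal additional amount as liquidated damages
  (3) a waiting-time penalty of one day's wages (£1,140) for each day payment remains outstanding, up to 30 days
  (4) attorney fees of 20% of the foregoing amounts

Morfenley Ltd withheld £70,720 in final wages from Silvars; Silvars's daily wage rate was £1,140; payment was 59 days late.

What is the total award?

Liquidated damages (equal amount): £70,720
Penalty days: min(59, 30) = 30
Waiting-time penalty: 30 × £1,140 = £34,200
Subtotal: £70,720 + £70,720 + £34,200 = £175,640
Attorney fees: 20% of £175,640 = £35,128
Total award: £175,640 + £35,128 = £210,768

£210,768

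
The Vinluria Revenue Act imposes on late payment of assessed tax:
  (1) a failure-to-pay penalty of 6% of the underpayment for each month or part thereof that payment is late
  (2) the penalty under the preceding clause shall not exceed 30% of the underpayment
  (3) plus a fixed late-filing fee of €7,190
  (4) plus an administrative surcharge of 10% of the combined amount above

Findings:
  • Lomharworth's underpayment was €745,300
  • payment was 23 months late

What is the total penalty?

€253,858

Accrued rate: 6% × 23 = 138%, capped at 30% → 30%
Failure-to-pay penalty: 30% of €745,300 = €223,590
Penalty before surcharge: €223,590 + €7,190 = €230,780
Administrative surcharge: 10% of €230,780 = €23,078
Total penalty: €230,780 + €23,078 = €253,858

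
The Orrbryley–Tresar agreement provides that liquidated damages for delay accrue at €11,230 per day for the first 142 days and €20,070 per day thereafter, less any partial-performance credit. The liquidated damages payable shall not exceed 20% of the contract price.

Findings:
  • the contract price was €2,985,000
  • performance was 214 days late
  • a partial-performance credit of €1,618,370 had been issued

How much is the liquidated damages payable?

€597,000

First 142 days: 142 × €11,230 = €1,594,660
Remaining days: (214 − 142) × €20,070 = €1,445,040
Accrued per-day damages: €1,594,660 + €1,445,040 = €3,039,700
Less partial-performance credit: €3,039,700 − €1,618,370 = €1,421,330
Cap: 20% of €2,985,000 = €597,000
Cap at €597,000: €1,421,330 exceeds the cap → €597,000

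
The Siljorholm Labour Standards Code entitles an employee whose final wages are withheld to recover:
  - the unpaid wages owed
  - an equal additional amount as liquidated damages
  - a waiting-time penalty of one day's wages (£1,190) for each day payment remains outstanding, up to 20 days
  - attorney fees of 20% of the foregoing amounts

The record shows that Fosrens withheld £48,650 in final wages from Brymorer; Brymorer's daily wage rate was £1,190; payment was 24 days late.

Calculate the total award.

Liquidated damages (equal amount): £48,650
Penalty days: min(24, 20) = 20
Waiting-time penalty: 20 × £1,190 = £23,800
Subtotal: £48,650 + £48,650 + £23,800 = £121,100
Attorney fees: 20% of £121,100 = £24,220
Total award: £121,100 + £24,220 = £145,320

£145,320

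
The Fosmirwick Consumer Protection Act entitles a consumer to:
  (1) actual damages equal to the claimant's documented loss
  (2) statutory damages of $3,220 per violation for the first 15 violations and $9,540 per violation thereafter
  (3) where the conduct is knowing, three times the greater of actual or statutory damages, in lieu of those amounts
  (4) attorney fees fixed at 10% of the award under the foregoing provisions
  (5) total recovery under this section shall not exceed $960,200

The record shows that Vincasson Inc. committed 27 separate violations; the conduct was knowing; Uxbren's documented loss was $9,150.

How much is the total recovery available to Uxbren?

Total recovery: $537,174

First 15 violations: 15 × $3,220 = $48,300
Remaining violations: (27 − 15) × $9,540 = $114,480
Statutory damages: $48,300 + $114,480 = $162,780
Greater of actual damages ($9,150) or statutory damages ($162,780): $162,780
Trebled: 3 × $162,780 = $488,340
Attorney fees: 10% of $488,340 = $48,834
Total before cap: $488,340 + $48,834 = $537,174
Cap at $960,200: $537,174 is within the cap, no reduction.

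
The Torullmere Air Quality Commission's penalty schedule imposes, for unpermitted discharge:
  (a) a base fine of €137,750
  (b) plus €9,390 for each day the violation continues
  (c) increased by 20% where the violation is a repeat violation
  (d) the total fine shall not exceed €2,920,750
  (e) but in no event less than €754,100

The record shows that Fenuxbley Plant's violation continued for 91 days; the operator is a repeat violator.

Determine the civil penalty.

Per-day component: 91 × €9,390 = €854,490
Base plus per-day: €137,750 + €854,490 = €992,240
Enhancement: 20% of €992,240 = €198,448
Enhanced fine: €992,240 + €198,448 = €1,190,688
Cap at €2,920,750: €1,190,688 is within the cap, no reduction.
Minimum €754,100: €1,190,688 meets the minimum, no increase.

Civil penalty: €1,190,688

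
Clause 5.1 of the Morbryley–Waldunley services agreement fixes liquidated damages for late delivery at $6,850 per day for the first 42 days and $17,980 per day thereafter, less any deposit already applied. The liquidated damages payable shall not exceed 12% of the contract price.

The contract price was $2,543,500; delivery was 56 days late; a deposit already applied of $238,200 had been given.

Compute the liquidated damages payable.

First 42 days: 42 × $6,850 = $287,700
Remaining days: (56 − 42) × $17,980 = $251,720
Accrued per-day damages: $287,700 + $251,720 = $539,420
Less deposit already applied: $539,420 − $238,200 = $301,220
Cap: 12% of $2,543,500 = $305,220
Cap at $305,220: $301,220 is within the cap, no reduction.

$301,220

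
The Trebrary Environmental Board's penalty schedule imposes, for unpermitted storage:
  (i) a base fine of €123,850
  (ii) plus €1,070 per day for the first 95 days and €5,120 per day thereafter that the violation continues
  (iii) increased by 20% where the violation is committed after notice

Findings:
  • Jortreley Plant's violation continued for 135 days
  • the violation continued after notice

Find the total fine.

€516,360

First 95 days: 95 × €1,070 = €101,650
Remaining days: (135 − 95) × €5,120 = €204,800
Per-day component: €101,650 + €204,800 = €306,450
Base plus per-day: €123,850 + €306,450 = €430,300
Enhancement: 20% of €430,300 = €86,060
Enhanced fine: €430,300 + €86,060 = €516,360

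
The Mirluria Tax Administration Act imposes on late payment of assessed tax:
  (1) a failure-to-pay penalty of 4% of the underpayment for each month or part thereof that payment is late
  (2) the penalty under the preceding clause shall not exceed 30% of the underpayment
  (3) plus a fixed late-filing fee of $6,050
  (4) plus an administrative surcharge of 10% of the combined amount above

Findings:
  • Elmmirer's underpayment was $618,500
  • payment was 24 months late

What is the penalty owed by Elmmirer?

$210,760

Accrued rate: 4% × 24 = 96%, capped at 30% → 30%
Failure-to-pay penalty: 30% of $618,500 = $185,550
Penalty before surcharge: $185,550 + $6,050 = $191,600
Administrative surcharge: 10% of $191,600 = $19,160
Total penalty: $191,600 + $19,160 = $210,760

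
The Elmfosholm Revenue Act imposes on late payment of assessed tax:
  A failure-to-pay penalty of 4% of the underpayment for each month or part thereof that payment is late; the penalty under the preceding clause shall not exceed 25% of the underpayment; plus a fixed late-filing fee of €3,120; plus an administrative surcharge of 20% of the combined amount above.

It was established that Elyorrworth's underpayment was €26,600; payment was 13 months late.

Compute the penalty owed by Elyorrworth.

Accrued rate: 4% × 13 = 52%, capped at 25% → 25%
Failure-to-pay penalty: 25% of €26,600 = €6,650
Penalty before surcharge: €6,650 + €3,120 = €9,770
Administrative surcharge: 20% of €9,770 = €1,954
Total penalty: €9,770 + €1,954 = €11,724

€11,724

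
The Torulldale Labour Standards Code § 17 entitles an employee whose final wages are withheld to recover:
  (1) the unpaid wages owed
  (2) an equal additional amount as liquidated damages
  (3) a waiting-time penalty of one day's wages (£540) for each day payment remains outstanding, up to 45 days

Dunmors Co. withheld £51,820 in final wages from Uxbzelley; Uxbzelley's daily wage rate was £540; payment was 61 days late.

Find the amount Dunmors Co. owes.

Liquidated damages (equal amount): £51,820
Penalty days: min(61, 45) = 45
Waiting-time penalty: 45 × £540 = £24,300
Total award: £51,820 + £51,820 + £24,300 = £127,940

£127,940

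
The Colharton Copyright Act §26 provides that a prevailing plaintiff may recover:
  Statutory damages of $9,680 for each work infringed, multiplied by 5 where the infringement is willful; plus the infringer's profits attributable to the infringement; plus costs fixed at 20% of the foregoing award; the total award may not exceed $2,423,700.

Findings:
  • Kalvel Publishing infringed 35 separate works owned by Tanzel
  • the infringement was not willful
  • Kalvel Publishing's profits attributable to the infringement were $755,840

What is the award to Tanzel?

$1,313,568

Statutory damages: 35 × $9,680 = $338,800
Infringement not willful: no ×5 enhancement.
Combined award: $338,800 + $755,840 = $1,094,640
Costs: 20% of $1,094,640 = $218,928
Award plus costs: $1,094,640 + $218,928 = $1,313,568
Cap at $2,423,700: $1,313,568 is within the cap, no reduction.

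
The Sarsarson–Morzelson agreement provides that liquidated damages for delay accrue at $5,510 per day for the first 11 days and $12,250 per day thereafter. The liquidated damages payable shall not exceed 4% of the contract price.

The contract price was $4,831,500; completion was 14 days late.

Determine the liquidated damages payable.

$97,360

First 11 days: 11 × $5,510 = $60,610
Remaining days: (14 − 11) × $12,250 = $36,750
Accrued per-day damages: $60,610 + $36,750 = $97,360
Cap: 4% of $4,831,500 = $193,260
Cap at $193,260: $97,360 is within the cap, no reduction.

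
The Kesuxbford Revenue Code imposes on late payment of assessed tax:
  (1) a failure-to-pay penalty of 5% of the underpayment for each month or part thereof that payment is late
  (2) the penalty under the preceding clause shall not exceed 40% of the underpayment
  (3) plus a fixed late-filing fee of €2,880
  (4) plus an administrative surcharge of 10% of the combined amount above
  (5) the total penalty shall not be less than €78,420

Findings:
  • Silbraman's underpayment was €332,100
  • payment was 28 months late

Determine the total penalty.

Accrued rate: 5% × 28 = 140%, capped at 40% → 40%
Failure-to-pay penalty: 40% of €332,100 = €132,840
Penalty before surcharge: €132,840 + €2,880 = €135,720
Administrative surcharge: 10% of €135,720 = €13,572
Total penalty: €135,720 + €13,572 = €149,292
Minimum €78,420: €149,292 meets the minimum, no increase.

€149,292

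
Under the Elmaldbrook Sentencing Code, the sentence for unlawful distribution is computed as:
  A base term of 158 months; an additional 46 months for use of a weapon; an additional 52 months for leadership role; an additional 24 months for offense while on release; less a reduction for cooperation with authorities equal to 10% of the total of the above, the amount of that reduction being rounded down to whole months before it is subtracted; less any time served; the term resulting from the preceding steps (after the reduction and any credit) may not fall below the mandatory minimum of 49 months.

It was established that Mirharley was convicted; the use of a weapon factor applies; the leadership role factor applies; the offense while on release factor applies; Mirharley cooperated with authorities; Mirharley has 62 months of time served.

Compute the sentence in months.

Sentence: 190 months

Use of a weapon enhancement: +46 months
Leadership role enhancement: +52 months
Offense while on release enhancement: +24 months
Adjusted term: 158 months + 46 months + 52 months + 24 months = 280 months
Cooperation with authorities reduction: 10% of 280 months = 28 months (rounded down)
After reduction: 280 − 28 = 252 months
Less time served: 252 months − 62 months = 190 months
Minimum 49 months: 190 months meets the minimum, no increase.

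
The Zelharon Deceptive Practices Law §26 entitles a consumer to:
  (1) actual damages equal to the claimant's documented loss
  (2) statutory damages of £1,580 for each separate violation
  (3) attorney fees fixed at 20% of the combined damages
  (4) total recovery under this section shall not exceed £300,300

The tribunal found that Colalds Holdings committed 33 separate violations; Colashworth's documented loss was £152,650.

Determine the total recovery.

Statutory damages: 33 × £1,580 = £52,140
Combined damages: £152,650 + £52,140 = £204,790
Attorney fees: 20% of £204,790 = £40,958
Total before cap: £204,790 + £40,958 = £245,748
Cap at £300,300: £245,748 is within the cap, no reduction.

£245,748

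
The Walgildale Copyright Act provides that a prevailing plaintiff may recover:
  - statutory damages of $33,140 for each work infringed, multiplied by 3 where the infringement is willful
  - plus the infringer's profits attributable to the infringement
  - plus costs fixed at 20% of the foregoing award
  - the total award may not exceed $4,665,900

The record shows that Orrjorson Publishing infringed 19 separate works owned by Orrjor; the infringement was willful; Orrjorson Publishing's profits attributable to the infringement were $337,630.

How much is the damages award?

Statutory damages: 19 × $33,140 = $629,660
Trebled: 3 × $629,660 = $1,888,980
Combined award: $1,888,980 + $337,630 = $2,226,610
Costs: 20% of $2,226,610 = $445,322
Award plus costs: $2,226,610 + $445,322 = $2,671,932
Cap at $4,665,900: $2,671,932 is within the cap, no reduction.

Award: $2,671,932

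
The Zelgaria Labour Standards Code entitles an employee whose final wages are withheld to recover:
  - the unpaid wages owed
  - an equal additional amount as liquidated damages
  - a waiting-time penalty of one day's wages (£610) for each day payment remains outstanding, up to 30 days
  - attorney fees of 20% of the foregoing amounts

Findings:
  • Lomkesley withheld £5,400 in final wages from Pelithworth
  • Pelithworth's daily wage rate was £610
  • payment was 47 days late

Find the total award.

Liquidated damages (equal amount): £5,400
Penalty days: min(47, 30) = 30
Waiting-time penalty: 30 × £610 = £18,300
Subtotal: £5,400 + £5,400 + £18,300 = £29,100
Attorney fees: 20% of £29,100 = £5,820
Total award: £29,100 + £5,820 = £34,920

£34,920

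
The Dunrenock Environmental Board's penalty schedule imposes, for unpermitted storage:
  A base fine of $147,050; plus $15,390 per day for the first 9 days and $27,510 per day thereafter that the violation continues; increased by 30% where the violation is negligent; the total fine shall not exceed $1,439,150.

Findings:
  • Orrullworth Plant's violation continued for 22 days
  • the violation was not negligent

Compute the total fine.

First 9 days: 9 × $15,390 = $138,510
Remaining days: (22 − 9) × $27,510 = $357,630
Per-day component: $138,510 + $357,630 = $496,140
Base plus per-day: $147,050 + $496,140 = $643,190
The violation was not negligent: no 30% increase.
Cap at $1,439,150: $643,190 is within the cap, no reduction.

Civil penalty: $643,190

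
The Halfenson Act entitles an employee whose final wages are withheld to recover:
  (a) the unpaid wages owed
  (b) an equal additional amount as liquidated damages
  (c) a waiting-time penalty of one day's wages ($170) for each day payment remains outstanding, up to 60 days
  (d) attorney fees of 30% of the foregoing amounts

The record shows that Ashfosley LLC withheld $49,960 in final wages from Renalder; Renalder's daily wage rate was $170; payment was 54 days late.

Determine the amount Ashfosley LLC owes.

$141,830

Liquidated damages (equal amount): $49,960
Penalty days: min(54, 60) = 54
Waiting-time penalty: 54 × $170 = $9,180
Subtotal: $49,960 + $49,960 + $9,180 = $109,100
Attorney fees: 30% of $109,100 = $32,730
Total award: $109,100 + $32,730 = $141,830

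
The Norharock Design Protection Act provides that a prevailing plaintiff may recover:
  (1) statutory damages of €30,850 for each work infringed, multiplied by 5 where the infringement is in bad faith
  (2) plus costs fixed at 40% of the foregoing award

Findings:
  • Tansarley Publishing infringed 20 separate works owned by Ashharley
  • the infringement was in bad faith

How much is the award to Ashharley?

€4,319,000

Statutory damages: 20 × €30,850 = €617,000
Multiplied by 5: 5 × €617,000 = €3,085,000
Costs: 40% of €3,085,000 = €1,234,000
Award plus costs: €3,085,000 + €1,234,000 = €4,319,000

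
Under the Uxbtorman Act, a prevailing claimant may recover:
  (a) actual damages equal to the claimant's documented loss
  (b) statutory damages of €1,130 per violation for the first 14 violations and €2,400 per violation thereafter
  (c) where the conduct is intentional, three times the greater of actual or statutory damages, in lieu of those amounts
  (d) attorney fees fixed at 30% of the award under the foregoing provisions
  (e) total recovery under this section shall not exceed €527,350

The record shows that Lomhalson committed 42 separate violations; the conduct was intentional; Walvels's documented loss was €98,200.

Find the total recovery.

First 14 violations: 14 × €1,130 = €15,820
Remaining violations: (42 − 14) × €2,400 = €67,200
Statutory damages: €15,820 + €67,200 = €83,020
Greater of actual damages (€98,200) or statutory damages (€83,020): €98,200
Trebled: 3 × €98,200 = €294,600
Attorney fees: 30% of €294,600 = €88,380
Total before cap: €294,600 + €88,380 = €382,980
Cap at €527,350: €382,980 is within the cap, no reduction.

€382,980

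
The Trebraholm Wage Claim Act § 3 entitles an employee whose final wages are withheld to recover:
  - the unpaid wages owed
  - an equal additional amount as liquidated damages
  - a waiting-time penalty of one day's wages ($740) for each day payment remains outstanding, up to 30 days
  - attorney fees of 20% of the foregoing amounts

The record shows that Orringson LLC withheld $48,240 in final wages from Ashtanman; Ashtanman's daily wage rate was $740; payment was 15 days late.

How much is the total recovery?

$129,096

Liquidated damages (equal amount): $48,240
Penalty days: min(15, 30) = 15
Waiting-time penalty: 15 × $740 = $11,100
Subtotal: $48,240 + $48,240 + $11,100 = $107,580
Attorney fees: 20% of $107,580 = $21,516
Total award: $107,580 + $21,516 = $129,096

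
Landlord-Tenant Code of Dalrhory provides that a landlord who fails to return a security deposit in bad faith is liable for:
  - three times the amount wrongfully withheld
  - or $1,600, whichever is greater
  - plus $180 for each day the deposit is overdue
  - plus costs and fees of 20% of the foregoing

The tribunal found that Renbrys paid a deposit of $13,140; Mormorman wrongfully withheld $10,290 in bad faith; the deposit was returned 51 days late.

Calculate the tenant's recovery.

Trebled: 3 × $10,290 = $30,870
Minimum $1,600: $30,870 meets the minimum, no increase.
Late-return penalty: 51 × $180 = $9,180
Damages plus late penalty: $30,870 + $9,180 = $40,050
Costs and fees: 20% of $40,050 = $8,010
Total recovery: $40,050 + $8,010 = $48,060

$48,060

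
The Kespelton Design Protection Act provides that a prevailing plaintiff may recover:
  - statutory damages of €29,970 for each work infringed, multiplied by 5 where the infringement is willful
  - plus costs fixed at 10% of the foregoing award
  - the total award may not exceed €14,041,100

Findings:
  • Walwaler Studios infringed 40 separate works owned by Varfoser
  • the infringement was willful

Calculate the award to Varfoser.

Award: €6,593,400

Statutory damages: 40 × €29,970 = €1,198,800
Multiplied by 5: 5 × €1,198,800 = €5,994,000
Costs: 10% of €5,994,000 = €599,400
Award plus costs: €5,994,000 + €599,400 = €6,593,400
Cap at €14,041,100: €6,593,400 is within the cap, no reduction.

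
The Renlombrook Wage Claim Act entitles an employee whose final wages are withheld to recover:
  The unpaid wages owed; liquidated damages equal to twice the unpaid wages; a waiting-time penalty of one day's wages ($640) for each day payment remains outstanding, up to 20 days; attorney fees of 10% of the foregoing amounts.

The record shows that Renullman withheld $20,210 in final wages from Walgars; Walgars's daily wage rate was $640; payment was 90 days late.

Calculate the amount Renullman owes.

Doubled: 2 × $20,210 = $40,420
Penalty days: min(90, 20) = 20
Waiting-time penalty: 20 × $640 = $12,800
Subtotal: $20,210 + $40,420 + $12,800 = $73,430
Attorney fees: 10% of $73,430 = $7,343
Total award: $73,430 + $7,343 = $80,773

$80,773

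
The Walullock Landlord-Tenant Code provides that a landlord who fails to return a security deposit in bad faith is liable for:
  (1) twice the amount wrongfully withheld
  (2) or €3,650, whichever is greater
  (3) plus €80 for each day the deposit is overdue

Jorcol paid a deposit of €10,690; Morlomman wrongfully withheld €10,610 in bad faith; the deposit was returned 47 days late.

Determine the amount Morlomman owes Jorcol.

€24,980

Doubled: 2 × €10,610 = €21,220
Minimum €3,650: €21,220 meets the minimum, no increase.
Late-return penalty: 47 × €80 = €3,760
Damages plus late penalty: €21,220 + €3,760 = €24,980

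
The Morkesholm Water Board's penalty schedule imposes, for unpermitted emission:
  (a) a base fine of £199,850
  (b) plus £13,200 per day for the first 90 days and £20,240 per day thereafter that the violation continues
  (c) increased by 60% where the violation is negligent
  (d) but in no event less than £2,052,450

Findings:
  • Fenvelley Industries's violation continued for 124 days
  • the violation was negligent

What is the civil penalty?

£3,321,616

First 90 days: 90 × £13,200 = £1,188,000
Remaining days: (124 − 90) × £20,240 = £688,160
Per-day component: £1,188,000 + £688,160 = £1,876,160
Base plus per-day: £199,850 + £1,876,160 = £2,076,010
Enhancement: 60% of £2,076,010 = £1,245,606
Enhanced fine: £2,076,010 + £1,245,606 = £3,321,616
Minimum £2,052,450: £3,321,616 meets the minimum, no increase.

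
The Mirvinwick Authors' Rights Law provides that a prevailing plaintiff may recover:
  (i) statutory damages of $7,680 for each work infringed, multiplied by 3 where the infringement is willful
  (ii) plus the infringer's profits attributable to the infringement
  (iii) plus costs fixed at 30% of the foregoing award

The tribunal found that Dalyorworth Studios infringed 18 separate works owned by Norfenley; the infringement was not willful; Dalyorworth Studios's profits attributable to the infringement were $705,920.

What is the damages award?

Statutory damages: 18 × $7,680 = $138,240
Infringement not willful: no ×3 enhancement.
Combined award: $138,240 + $705,920 = $844,160
Costs: 30% of $844,160 = $253,248
Award plus costs: $844,160 + $253,248 = $1,097,408

Award: $1,097,408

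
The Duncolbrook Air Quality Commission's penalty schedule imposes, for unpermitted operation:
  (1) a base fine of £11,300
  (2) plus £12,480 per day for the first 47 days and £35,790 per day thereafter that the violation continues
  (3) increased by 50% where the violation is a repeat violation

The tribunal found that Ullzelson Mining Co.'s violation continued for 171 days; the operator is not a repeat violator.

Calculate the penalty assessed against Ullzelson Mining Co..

Civil penalty: £5,035,820

First 47 days: 47 × £12,480 = £586,560
Remaining days: (171 − 47) × £35,790 = £4,437,960
Per-day component: £586,560 + £4,437,960 = £5,024,520
Base plus per-day: £11,300 + £5,024,520 = £5,035,820
The operator is not a repeat violator: no 50% increase.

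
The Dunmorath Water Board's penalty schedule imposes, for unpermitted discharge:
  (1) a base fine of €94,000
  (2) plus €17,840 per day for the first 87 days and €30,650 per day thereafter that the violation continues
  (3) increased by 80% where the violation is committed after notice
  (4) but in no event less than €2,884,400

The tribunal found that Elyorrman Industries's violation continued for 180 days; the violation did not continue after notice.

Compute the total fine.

First 87 days: 87 × €17,840 = €1,552,080
Remaining days: (180 − 87) × €30,650 = €2,850,450
Per-day component: €1,552,080 + €2,850,450 = €4,402,530
Base plus per-day: €94,000 + €4,402,530 = €4,496,530
The violation did not continue after notice: no 80% increase.
Minimum €2,884,400: €4,496,530 meets the minimum, no increase.

€4,496,530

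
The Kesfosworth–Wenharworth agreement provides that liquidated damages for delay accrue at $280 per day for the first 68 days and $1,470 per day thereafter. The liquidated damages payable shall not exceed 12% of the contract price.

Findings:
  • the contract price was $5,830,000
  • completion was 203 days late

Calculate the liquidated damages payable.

$217,490

First 68 days: 68 × $280 = $19,040
Remaining days: (203 − 68) × $1,470 = $198,450
Accrued per-day damages: $19,040 + $198,450 = $217,490
Cap: 12% of $5,830,000 = $699,600
Cap at $699,600: $217,490 is within the cap, no reduction.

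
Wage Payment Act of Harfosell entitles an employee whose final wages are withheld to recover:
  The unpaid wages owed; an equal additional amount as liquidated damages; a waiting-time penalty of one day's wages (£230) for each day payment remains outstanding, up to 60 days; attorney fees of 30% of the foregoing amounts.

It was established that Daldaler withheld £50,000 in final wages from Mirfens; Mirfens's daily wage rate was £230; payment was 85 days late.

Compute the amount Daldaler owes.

£147,940

Liquidated damages (equal amount): £50,000
Penalty days: min(85, 60) = 60
Waiting-time penalty: 60 × £230 = £13,800
Subtotal: £50,000 + £50,000 + £13,800 = £113,800
Attorney fees: 30% of £113,800 = £34,140
Total award: £113,800 + £34,140 = £147,940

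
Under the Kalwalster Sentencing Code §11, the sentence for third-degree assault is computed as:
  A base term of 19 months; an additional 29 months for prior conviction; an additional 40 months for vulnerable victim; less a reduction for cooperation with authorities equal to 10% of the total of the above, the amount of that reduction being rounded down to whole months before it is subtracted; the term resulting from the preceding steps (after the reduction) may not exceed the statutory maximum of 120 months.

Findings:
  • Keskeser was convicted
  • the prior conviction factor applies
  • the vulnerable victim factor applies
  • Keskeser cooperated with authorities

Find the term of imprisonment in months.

Prior conviction enhancement: +29 months
Vulnerable victim enhancement: +40 months
Adjusted term: 19 months + 29 months + 40 months = 88 months
Cooperation with authorities reduction: 10% of 88 months = 8 months (rounded down)
After reduction: 88 − 8 = 80 months
Cap at 120 months: 80 months is within the cap, no reduction.

80 months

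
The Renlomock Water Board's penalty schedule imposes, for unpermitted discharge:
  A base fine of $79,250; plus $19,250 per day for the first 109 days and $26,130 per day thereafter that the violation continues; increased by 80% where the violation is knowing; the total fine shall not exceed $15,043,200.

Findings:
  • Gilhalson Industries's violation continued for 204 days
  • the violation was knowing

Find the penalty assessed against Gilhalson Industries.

$8,387,730

First 109 days: 109 × $19,250 = $2,098,250
Remaining days: (204 − 109) × $26,130 = $2,482,350
Per-day component: $2,098,250 + $2,482,350 = $4,580,600
Base plus per-day: $79,250 + $4,580,600 = $4,659,850
Enhancement: 80% of $4,659,850 = $3,727,880
Enhanced fine: $4,659,850 + $3,727,880 = $8,387,730
Cap at $15,043,200: $8,387,730 is within the cap, no reduction.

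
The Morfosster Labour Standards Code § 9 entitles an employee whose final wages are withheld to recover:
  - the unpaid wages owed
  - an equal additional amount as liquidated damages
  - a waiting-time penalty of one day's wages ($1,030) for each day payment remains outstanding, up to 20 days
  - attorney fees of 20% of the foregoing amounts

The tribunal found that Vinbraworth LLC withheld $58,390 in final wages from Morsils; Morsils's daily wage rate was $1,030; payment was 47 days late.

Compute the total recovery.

$164,856

Liquidated damages (equal amount): $58,390
Penalty days: min(47, 20) = 20
Waiting-time penalty: 20 × $1,030 = $20,600
Subtotal: $58,390 + $58,390 + $20,600 = $137,380
Attorney fees: 20% of $137,380 = $27,476
Total award: $137,380 + $27,476 = $164,856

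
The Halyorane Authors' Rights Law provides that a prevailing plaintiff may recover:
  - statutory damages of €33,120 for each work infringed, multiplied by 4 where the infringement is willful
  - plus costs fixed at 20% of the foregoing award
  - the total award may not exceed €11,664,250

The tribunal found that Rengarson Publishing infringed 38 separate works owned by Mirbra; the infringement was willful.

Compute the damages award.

Award: €6,041,088

Statutory damages: 38 × €33,120 = €1,258,560
Multiplied by 4: 4 × €1,258,560 = €5,034,240
Costs: 20% of €5,034,240 = €1,006,848
Award plus costs: €5,034,240 + €1,006,848 = €6,041,088
Cap at €11,664,250: €6,041,088 is within the cap, no reduction.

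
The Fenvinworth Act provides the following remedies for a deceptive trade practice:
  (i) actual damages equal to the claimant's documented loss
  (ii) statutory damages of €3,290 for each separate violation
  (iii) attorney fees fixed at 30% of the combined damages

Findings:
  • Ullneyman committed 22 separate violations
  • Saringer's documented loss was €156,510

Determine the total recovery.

€297,557

Statutory damages: 22 × €3,290 = €72,380
Combined damages: €156,510 + €72,380 = €228,890
Attorney fees: 30% of €228,890 = €68,667
Total recovery: €228,890 + €68,667 = €297,557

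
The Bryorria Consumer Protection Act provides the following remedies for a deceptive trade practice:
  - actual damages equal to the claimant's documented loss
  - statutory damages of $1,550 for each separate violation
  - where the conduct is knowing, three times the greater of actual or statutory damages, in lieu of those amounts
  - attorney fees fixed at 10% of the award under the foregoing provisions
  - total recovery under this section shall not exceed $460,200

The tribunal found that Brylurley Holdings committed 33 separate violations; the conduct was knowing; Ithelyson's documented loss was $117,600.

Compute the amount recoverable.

Statutory damages: 33 × $1,550 = $51,150
Greater of actual damages ($117,600) or statutory damages ($51,150): $117,600
Trebled: 3 × $117,600 = $352,800
Attorney fees: 10% of $352,800 = $35,280
Total before cap: $352,800 + $35,280 = $388,080
Cap at $460,200: $388,080 is within the cap, no reduction.

$388,080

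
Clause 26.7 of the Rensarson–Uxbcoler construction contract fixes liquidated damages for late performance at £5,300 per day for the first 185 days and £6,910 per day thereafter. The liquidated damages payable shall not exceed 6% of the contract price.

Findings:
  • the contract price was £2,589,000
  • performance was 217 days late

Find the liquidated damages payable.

£155,340

First 185 days: 185 × £5,300 = £980,500
Remaining days: (217 − 185) × £6,910 = £221,120
Accrued per-day damages: £980,500 + £221,120 = £1,201,620
Cap: 6% of £2,589,000 = £155,340
Cap at £155,340: £1,201,620 exceeds the cap → £155,340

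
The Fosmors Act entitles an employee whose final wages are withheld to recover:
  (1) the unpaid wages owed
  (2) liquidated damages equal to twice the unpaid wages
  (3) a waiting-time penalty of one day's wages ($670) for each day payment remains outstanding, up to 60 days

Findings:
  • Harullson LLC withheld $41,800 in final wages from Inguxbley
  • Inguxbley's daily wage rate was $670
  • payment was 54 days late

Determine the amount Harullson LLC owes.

Doubled: 2 × $41,800 = $83,600
Penalty days: min(54, 60) = 54
Waiting-time penalty: 54 × $670 = $36,180
Total award: $41,800 + $83,600 + $36,180 = $161,580

$161,580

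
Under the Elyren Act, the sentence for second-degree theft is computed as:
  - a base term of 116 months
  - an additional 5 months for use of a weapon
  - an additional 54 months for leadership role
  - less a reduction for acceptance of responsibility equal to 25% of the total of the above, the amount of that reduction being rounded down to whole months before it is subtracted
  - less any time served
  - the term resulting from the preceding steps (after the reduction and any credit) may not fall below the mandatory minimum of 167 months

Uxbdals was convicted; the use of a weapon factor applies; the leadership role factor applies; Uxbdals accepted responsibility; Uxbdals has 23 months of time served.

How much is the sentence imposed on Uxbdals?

167 months

Use of a weapon enhancement: +5 months
Leadership role enhancement: +54 months
Adjusted term: 116 months + 5 months + 54 months = 175 months
Acceptance of responsibility reduction: 25% of 175 months = 43 months (rounded down)
After reduction: 175 − 43 = 132 months
Less time served: 132 months − 23 months = 109 months
Minimum 167 months: 109 months is below the minimum → 167 months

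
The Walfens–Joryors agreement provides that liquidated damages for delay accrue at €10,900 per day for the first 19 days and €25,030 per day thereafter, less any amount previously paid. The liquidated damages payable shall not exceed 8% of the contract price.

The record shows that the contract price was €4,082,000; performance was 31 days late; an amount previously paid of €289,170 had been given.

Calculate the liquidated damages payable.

First 19 days: 19 × €10,900 = €207,100
Remaining days: (31 − 19) × €25,030 = €300,360
Accrued per-day damages: €207,100 + €300,360 = €507,460
Less amount previously paid: €507,460 − €289,170 = €218,290
Cap: 8% of €4,082,000 = €326,560
Cap at €326,560: €218,290 is within the cap, no reduction.

€218,290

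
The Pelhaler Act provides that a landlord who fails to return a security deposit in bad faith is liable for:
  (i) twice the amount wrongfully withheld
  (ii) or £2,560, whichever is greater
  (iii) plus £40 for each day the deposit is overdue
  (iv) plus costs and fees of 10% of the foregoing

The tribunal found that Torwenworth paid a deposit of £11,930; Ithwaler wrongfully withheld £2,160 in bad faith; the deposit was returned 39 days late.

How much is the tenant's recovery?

Doubled: 2 × £2,160 = £4,320
Minimum £2,560: £4,320 meets the minimum, no increase.
Late-return penalty: 39 × £40 = £1,560
Damages plus late penalty: £4,320 + £1,560 = £5,880
Costs and fees: 10% of £5,880 = £588
Total recovery: £5,880 + £588 = £6,468

Recovery: £6,468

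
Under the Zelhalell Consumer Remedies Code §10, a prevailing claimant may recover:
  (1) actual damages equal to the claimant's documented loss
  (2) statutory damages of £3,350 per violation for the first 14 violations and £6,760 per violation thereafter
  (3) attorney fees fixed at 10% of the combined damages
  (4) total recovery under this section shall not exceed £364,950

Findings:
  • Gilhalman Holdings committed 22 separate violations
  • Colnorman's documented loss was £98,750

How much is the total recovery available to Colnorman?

£219,703

First 14 violations: 14 × £3,350 = £46,900
Remaining violations: (22 − 14) × £6,760 = £54,080
Statutory damages: £46,900 + £54,080 = £100,980
Combined damages: £98,750 + £100,980 = £199,730
Attorney fees: 10% of £199,730 = £19,973
Total before cap: £199,730 + £19,973 = £219,703
Cap at £364,950: £219,703 is within the cap, no reduction.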